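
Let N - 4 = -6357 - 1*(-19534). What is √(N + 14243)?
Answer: 4*√1714 ≈ 165.60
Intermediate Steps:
N = 13181 (N = 4 + (-6357 - 1*(-19534)) = 4 + (-6357 + 19534) = 4 + 13177 = 13181)
√(N + 14243) = √(13181 + 14243) = √27424 = 4*√1714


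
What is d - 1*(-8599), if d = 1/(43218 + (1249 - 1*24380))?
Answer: 172728114/20087 ≈ 8599.0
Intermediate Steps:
d = 1/20087 (d = 1/(43218 + (1249 - 24380)) = 1/(43218 - 23131) = 1/20087 ≈ 4.9783e-5)
d - 1*(-8599) = 1/20087 - 1*(-8599) = 1/20087 + 8599 = 172728114/20087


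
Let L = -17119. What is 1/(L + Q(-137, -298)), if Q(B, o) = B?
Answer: -1/17256 ≈ -5.7951e-5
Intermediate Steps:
1/(L + Q(-137, -298)) = 1/(-17119 - 137) = 1/(-17256) = -1/17256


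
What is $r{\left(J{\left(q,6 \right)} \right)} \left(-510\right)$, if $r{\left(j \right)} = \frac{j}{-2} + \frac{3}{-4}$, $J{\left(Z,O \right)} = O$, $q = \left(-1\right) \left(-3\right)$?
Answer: $\frac{3825}{2} \approx 1912.5$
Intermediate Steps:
$q = 3$
$r{\left(j \right)} = - \frac{3}{4} - \frac{j}{2}$ ($r{\left(j \right)} = j \left(- \frac{1}{2}\right) + 3 \left(- \frac{1}{4}\right) = - \frac{j}{2} - \frac{3}{4} = - \frac{3}{4} - \frac{j}{2}$)
$r{\left(J{\left(q,6 \right)} \right)} \left(-510\right) = \left(- \frac{3}{4} - 3\right) \left(-510\right) = \left(- \frac{15}{4}\right) \left(-510\right) = \frac{3825}{2}$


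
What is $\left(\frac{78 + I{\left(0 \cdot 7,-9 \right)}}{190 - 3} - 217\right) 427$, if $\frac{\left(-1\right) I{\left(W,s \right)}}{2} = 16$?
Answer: $- \frac{17307591}{187} \approx -92554.0$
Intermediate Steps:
$I{\left(W,s \right)} = -32$ ($I{\left(W,s \right)} = \left(-2\right) 16 = -32$)
$\left(\frac{78 + I{\left(0 \cdot 7,-9 \right)}}{190 - 3} - 217\right) 427 = \left(\frac{78 - 32}{190 - 3} - 217\right) 427 = \left(\frac{46}{187} - 217\right) 427 = \left(- \frac{40533}{187}\right) 427 = - \frac{17307591}{187}$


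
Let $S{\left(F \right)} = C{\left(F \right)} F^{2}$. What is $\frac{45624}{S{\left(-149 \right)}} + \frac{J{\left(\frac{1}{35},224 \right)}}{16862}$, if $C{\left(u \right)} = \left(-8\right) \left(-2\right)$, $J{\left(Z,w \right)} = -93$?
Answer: $\frac{23008650}{187176631} \approx 0.12292$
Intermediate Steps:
$C{\left(u \right)} = 16$
$S{\left(F \right)} = 16 F^{2}$
$\frac{45624}{S{\left(-149 \right)}} + \frac{J{\left(\frac{1}{35},224 \right)}}{16862} = \frac{45624}{16 \left(-149\right)^{2}} - \frac{93}{16862} = \frac{45624}{16 \cdot 22201} - \frac{93}{16862} = \frac{45624}{355216} - \frac{93}{16862} = 45624 \cdot \frac{1}{355216} - \frac{93}{16862} = \frac{5703}{44402} - \frac{93}{16862} = \frac{23008650}{187176631}$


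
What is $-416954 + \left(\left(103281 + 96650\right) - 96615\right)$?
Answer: $-313638$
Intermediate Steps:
$-416954 + \left(\left(103281 + 96650\right) - 96615\right) = -416954 + \left(199931 - 96615\right) = -416954 + 103316 = -313638$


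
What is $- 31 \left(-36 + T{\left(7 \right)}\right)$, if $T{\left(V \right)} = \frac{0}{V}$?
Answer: $1116$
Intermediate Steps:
$T{\left(V \right)} = 0$
$- 31 \left(-36 + T{\left(7 \right)}\right) = - 31 \left(-36 + 0\right) = \left(-31\right) \left(-36\right) = 1116$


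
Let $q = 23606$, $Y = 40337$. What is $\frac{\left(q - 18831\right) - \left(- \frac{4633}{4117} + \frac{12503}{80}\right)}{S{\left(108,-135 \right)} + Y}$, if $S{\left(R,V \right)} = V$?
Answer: $\frac{1521589789}{13240930720} \approx 0.11492$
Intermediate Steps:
$\frac{\left(q - 18831\right) - \left(- \frac{4633}{4117} + \frac{12503}{80}\right)}{S{\left(108,-135 \right)} + Y} = \frac{\left(23606 - 18831\right) - \left(- \frac{4633}{4117} + \frac{12503}{80}\right)}{-135 + 40337} = \frac{\left(23606 - 18831\right) - \frac{51104211}{329360}}{40202} = \left(4775 + \left(\frac{4633}{4117} - \frac{12503}{80}\right)\right) \frac{1}{40202} = \left(4775 - \frac{51104211}{329360}\right) \frac{1}{40202} = \frac{1521589789}{329360} \cdot \frac{1}{40202} = \frac{1521589789}{13240930720}$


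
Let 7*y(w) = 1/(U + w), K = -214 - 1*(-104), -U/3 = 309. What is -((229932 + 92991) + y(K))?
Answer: -2344098056/7259 ≈ -3.2292e+5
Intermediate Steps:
U = -927 (U = -3*309 = -927)
K = -110 (K = -214 + 104 = -110)
y(w) = 1/(7*(-927 + w))
-((229932 + 92991) + y(K)) = -((229932 + 92991) + 1/(7*(-927 - 110))) = -(322923 + (⅐)/(-1037)) = -(322923 + (⅐)*(-1/1037)) = -(322923 - 1/7259) = -1*2344098056/7259 = -2344098056/7259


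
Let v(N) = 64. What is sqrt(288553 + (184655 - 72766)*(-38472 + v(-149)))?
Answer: I*sqrt(4297144159) ≈ 65553.0*I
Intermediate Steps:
sqrt(288553 + (184655 - 72766)*(-38472 + v(-149))) = sqrt(288553 + (184655 - 72766)*(-38472 + 64)) = sqrt(288553 + 111889*(-38408)) = sqrt(288553 - 4297432712) = sqrt(-4297144159) = I*sqrt(4297144159)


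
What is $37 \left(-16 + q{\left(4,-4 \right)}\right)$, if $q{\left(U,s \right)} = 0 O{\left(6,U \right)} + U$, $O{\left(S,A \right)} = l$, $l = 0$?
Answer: $-444$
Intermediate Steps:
$O{\left(S,A \right)} = 0$
$q{\left(U,s \right)} = U$ ($q{\left(U,s \right)} = 0 \cdot 0 + U = 0 + U = U$)
$37 \left(-16 + q{\left(4,-4 \right)}\right) = 37 \left(-16 + 4\right) = 37 \left(-12\right) = -444$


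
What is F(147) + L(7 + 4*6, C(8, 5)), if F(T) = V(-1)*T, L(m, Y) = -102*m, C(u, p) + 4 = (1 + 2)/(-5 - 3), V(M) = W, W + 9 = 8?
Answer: -3309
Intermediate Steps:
W = -1 (W = -9 + 8 = -1)
V(M) = -1
C(u, p) = -35/8 (C(u, p) = -4 + (1 + 2)/(-5 - 3) = -4 + 3/(-8) = -4 + 3*(-⅛) = -4 - 3/8 = -35/8)
F(T) = -T
F(147) + L(7 + 4*6, C(8, 5)) = -1*147 - 102*(7 + 4*6) = -147 - 102*(7 + 24) = -147 - 102*31 = -147 - 3162 = -3309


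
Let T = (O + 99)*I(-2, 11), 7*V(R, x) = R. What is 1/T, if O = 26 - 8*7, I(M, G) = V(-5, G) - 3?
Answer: -7/1794 ≈ -0.0039019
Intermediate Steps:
V(R, x) = R/7
I(M, G) = -26/7 (I(M, G) = (1/7)*(-5) - 3 = -5/7 - 3 = -26/7)
O = -30 (O = 26 - 56 = -30)
T = -1794/7 (T = (-30 + 99)*(-26/7) = 69*(-26/7) = -1794/7 ≈ -256.29)
1/T = 1/(-1794/7) = -7/1794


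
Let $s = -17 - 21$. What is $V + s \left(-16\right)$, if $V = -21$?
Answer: $587$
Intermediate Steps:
$s = -38$
$V + s \left(-16\right) = -21 - -608 = -21 + 608 = 587$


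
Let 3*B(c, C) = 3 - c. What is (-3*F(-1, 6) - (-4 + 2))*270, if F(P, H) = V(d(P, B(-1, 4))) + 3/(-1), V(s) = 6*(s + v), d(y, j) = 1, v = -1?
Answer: 2970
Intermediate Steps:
B(c, C) = 1 - c/3 (B(c, C) = (3 - c)/3 = 1 - c/3)
V(s) = -6 + 6*s (V(s) = 6*(s - 1) = 6*(-1 + s) = -6 + 6*s)
F(P, H) = -3 (F(P, H) = (-6 + 6*1) + 3/(-1) = (-6 + 6) + 3*(-1) = 0 - 3 = -3)
(-3*F(-1, 6) - (-4 + 2))*270 = (-3*(-3) - (-4 + 2))*270 = (9 - 1*(-2))*270 = (9 + 2)*270 = 11*270 = 2970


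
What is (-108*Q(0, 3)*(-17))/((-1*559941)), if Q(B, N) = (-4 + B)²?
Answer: -9792/186647 ≈ -0.052463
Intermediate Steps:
(-108*Q(0, 3)*(-17))/((-1*559941)) = (-108*(-4 + 0)²*(-17))/((-1*559941)) = (-108*(-4)²*(-17))/(-559941) = (-108*16*(-17))*(-1/559941) = (-27*64*(-17))*(-1/559941) = -1728*(-17)*(-1/559941) = 29376*(-1/559941) = -9792/186647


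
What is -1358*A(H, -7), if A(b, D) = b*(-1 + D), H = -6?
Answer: -65184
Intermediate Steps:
-1358*A(H, -7) = -(-8148)*(-1 - 7) = -(-8148)*(-8) = -1358*48 = -65184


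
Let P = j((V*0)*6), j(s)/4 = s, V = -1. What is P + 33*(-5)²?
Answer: 825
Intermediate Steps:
j(s) = 4*s
P = 0 (P = 4*(-1*0*6) = 4*(0*6) = 4*0 = 0)
P + 33*(-5)² = 0 + 33*(-5)² = 0 + 33*25 = 0 + 825 = 825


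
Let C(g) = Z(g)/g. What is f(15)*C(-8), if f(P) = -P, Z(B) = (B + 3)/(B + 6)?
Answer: 75/16 ≈ 4.6875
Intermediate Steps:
Z(B) = (3 + B)/(6 + B)
C(g) = (3 + g)/(g*(6 + g)) (C(g) = ((3 + g)/(6 + g))/g = (3 + g)/(g*(6 + g)))
f(15)*C(-8) = (-1*15)*((3 - 8)/((-8)*(6 - 8))) = -(-15)*(-5)/(8*(-2)) = -(-15)*(-1)*(-5)/(8*2) = -15*(-5/16) = 75/16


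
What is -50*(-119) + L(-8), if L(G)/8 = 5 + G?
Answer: 5926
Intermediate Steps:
L(G) = 40 + 8*G (L(G) = 8*(5 + G) = 40 + 8*G)
-50*(-119) + L(-8) = -50*(-119) + (40 + 8*(-8)) = 5950 + (40 - 64) = 5950 - 24 = 5926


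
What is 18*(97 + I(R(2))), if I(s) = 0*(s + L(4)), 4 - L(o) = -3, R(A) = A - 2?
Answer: 1746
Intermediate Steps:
R(A) = -2 + A
L(o) = 7 (L(o) = 4 - 1*(-3) = 4 + 3 = 7)
I(s) = 0 (I(s) = 0*(s + 7) = 0*(7 + s) = 0)
18*(97 + I(R(2))) = 18*(97 + 0) = 18*97 = 1746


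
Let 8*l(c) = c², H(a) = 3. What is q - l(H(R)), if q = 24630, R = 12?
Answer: 197031/8 ≈ 24629.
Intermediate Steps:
l(c) = c²/8
q - l(H(R)) = 24630 - 3²/8 = 24630 - 9/8 = 197031/8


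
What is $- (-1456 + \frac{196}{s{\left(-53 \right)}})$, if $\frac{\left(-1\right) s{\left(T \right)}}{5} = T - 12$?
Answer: $\frac{473004}{325} \approx 1455.4$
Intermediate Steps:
$s{\left(T \right)} = 60 - 5 T$ ($s{\left(T \right)} = - 5 \left(T - 12\right) = - 5 \left(-12 + T\right) = 60 - 5 T$)
$- (-1456 + \frac{196}{s{\left(-53 \right)}}) = - (-1456 + \frac{196}{60 - -265}) = - (-1456 + \frac{196}{60 + 265}) = - (-1456 + \frac{196}{325}) = \left(-1\right) \left(- \frac{473004}{325}\right) = \frac{473004}{325}$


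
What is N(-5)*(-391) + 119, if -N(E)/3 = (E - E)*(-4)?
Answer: 119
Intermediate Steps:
N(E) = 0 (N(E) = -3*(E - E)*(-4) = -0*(-4) = -3*0 = 0)
N(-5)*(-391) + 119 = 0*(-391) + 119 = 0 + 119 = 119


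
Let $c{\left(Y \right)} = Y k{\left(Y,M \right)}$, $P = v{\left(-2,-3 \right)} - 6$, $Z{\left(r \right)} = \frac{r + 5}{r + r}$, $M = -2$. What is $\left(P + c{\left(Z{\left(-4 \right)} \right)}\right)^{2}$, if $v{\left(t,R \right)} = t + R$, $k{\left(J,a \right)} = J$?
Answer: $\frac{494209}{4096} \approx 120.66$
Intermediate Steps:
$v{\left(t,R \right)} = R + t$
$Z{\left(r \right)} = \frac{5 + r}{2 r}$
$P = -11$ ($P = \left(-3 - 2\right) - 6 = -5 - 6 = -11$)
$c{\left(Y \right)} = Y^{2}$ ($c{\left(Y \right)} = Y Y = Y^{2}$)
$\left(P + c{\left(Z{\left(-4 \right)} \right)}\right)^{2} = \left(-11 + \left(\frac{5 - 4}{2 \left(-4\right)}\right)^{2}\right)^{2} = \left(-11 + \left(\frac{1}{2} \left(- \frac{1}{4}\right) 1\right)^{2}\right)^{2} = \left(-11 + \left(- \frac{1}{8}\right)^{2}\right)^{2} = \left(-11 + \frac{1}{64}\right)^{2} = \left(- \frac{703}{64}\right)^{2} = \frac{494209}{4096}$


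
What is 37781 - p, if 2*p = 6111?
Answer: 69451/2 ≈ 34726.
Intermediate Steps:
p = 6111/2 (p = (½)*6111 = 6111/2 ≈ 3055.5)
37781 - p = 37781 - 1*6111/2 = 37781 - 6111/2 = 69451/2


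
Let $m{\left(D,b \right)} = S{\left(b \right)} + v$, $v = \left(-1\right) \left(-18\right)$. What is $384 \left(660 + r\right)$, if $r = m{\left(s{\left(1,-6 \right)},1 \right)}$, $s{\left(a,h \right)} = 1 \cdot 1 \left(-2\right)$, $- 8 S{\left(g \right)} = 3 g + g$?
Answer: $260160$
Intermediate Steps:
$v = 18$
$S{\left(g \right)} = - \frac{g}{2}$ ($S{\left(g \right)} = - \frac{3 g + g}{8} = - \frac{4 g}{8} = - \frac{g}{2}$)
$s{\left(a,h \right)} = -2$ ($s{\left(a,h \right)} = 1 \left(-2\right) = -2$)
$m{\left(D,b \right)} = 18 - \frac{b}{2}$ ($m{\left(D,b \right)} = - \frac{b}{2} + 18 = 18 - \frac{b}{2}$)
$r = \frac{35}{2}$ ($r = 18 - \frac{1}{2} = \frac{35}{2} \approx 17.5$)
$384 \left(660 + r\right) = 384 \left(660 + \frac{35}{2}\right) = 384 \cdot \frac{1355}{2} = 260160$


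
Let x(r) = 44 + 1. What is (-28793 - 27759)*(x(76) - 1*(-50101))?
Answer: -2835856592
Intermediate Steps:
x(r) = 45
(-28793 - 27759)*(x(76) - 1*(-50101)) = (-28793 - 27759)*(45 - 1*(-50101)) = -56552*(45 + 50101) = -56552*50146 = -2835856592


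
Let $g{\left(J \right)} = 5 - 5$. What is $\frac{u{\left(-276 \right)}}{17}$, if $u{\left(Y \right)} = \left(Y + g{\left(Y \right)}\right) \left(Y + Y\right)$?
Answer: $\frac{152352}{17} \approx 8961.9$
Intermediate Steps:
$g{\left(J \right)} = 0$ ($g{\left(J \right)} = 5 - 5 = 0$)
$u{\left(Y \right)} = 2 Y^{2}$ ($u{\left(Y \right)} = \left(Y + 0\right) \left(Y + Y\right) = Y 2 Y = 2 Y^{2}$)
$\frac{u{\left(-276 \right)}}{17} = \frac{2 \left(-276\right)^{2}}{17} = 2 \cdot 76176 \cdot \frac{1}{17} = 152352 \cdot \frac{1}{17} = \frac{152352}{17}$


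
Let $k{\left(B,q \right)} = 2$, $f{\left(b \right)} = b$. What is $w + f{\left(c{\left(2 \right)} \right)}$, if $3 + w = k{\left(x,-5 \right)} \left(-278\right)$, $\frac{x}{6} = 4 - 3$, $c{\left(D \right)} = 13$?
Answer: $-546$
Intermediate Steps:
$x = 6$ ($x = 6 \left(4 - 3\right) = 6 \cdot 1 = 6$)
$w = -559$ ($w = -3 + 2 \left(-278\right) = -3 - 556 = -559$)
$w + f{\left(c{\left(2 \right)} \right)} = -559 + 13 = -546$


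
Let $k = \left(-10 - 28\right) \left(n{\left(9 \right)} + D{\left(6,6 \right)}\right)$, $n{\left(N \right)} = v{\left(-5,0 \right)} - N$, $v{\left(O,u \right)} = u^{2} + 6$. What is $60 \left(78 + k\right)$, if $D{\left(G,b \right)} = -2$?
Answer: $16080$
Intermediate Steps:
$v{\left(O,u \right)} = 6 + u^{2}$
$n{\left(N \right)} = 6 - N$ ($n{\left(N \right)} = \left(6 + 0^{2}\right) - N = \left(6 + 0\right) - N = 6 - N$)
$k = 190$ ($k = \left(-10 - 28\right) \left(\left(6 - 9\right) - 2\right) = - 38 \left(\left(6 - 9\right) - 2\right) = - 38 \left(-3 - 2\right) = \left(-38\right) \left(-5\right) = 190$)
$60 \left(78 + k\right) = 60 \left(78 + 190\right) = 60 \cdot 268 = 16080$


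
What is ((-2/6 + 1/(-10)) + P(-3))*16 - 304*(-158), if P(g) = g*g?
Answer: 722536/15 ≈ 48169.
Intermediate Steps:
P(g) = g**2
((-2/6 + 1/(-10)) + P(-3))*16 - 304*(-158) = ((-2/6 + 1/(-10)) + (-3)**2)*16 - 304*(-158) = ((-2*1/6 + 1*(-1/10)) + 9)*16 + 48032 = ((-1/3 - 1/10) + 9)*16 + 48032 = (-13/30 + 9)*16 + 48032 = (257/30)*16 + 48032 = 2056/15 + 48032 = 722536/15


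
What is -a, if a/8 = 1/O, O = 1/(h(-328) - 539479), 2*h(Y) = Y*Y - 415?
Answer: 3887156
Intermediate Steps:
h(Y) = -415/2 + Y²/2 (h(Y) = (Y*Y - 415)/2 = (Y² - 415)/2 = (-415 + Y²)/2 = -415/2 + Y²/2)
O = -2/971789 (O = 1/((-415/2 + (½)*(-328)²) - 539479) = 1/((-415/2 + (½)*107584) - 539479) = 1/((-415/2 + 53792) - 539479) = 1/(107169/2 - 539479) = 1/(-971789/2) = -2/971789 ≈ -2.0581e-6)
a = -3887156 (a = 8/(-2/971789) = 8*(-971789/2) = -3887156)
-a = -1*(-3887156) = 3887156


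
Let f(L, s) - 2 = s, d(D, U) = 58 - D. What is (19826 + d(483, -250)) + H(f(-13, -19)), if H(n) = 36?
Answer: 19437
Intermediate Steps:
f(L, s) = 2 + s
(19826 + d(483, -250)) + H(f(-13, -19)) = (19826 + (58 - 1*483)) + 36 = (19826 + (58 - 483)) + 36 = (19826 - 425) + 36 = 19401 + 36 = 19437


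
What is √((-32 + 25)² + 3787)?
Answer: 2*√959 ≈ 61.935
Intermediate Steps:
√((-32 + 25)² + 3787) = √((-7)² + 3787) = √(49 + 3787) = √3836 = 2*√959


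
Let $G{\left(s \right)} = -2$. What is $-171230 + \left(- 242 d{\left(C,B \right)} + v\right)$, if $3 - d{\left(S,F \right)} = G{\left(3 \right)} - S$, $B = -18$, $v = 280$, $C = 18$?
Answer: $-176516$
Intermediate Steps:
$d{\left(S,F \right)} = 5 + S$ ($d{\left(S,F \right)} = 3 - \left(-2 - S\right) = 3 + \left(2 + S\right) = 5 + S$)
$-171230 + \left(- 242 d{\left(C,B \right)} + v\right) = -171230 + \left(- 242 \left(5 + 18\right) + 280\right) = -171230 + \left(\left(-242\right) 23 + 280\right) = -171230 + \left(-5566 + 280\right) = -171230 - 5286 = -176516$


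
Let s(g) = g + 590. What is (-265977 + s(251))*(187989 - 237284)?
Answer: 13069879120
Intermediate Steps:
s(g) = 590 + g
(-265977 + s(251))*(187989 - 237284) = (-265977 + (590 + 251))*(187989 - 237284) = (-265977 + 841)*(-49295) = -265136*(-49295) = 13069879120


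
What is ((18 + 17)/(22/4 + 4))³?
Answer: 343000/6859 ≈ 50.007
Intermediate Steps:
((18 + 17)/(22/4 + 4))³ = (35/(22*(¼) + 4))³ = (35/(11/2 + 4))³ = (35/(19/2))³ = (35*(2/19))³ = (70/19)³ = 343000/6859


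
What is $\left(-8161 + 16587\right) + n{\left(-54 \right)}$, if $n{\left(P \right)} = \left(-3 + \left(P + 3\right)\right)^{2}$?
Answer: $11342$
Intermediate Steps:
$n{\left(P \right)} = P^{2}$ ($n{\left(P \right)} = \left(-3 + \left(3 + P\right)\right)^{2} = P^{2}$)
$\left(-8161 + 16587\right) + n{\left(-54 \right)} = \left(-8161 + 16587\right) + \left(-54\right)^{2} = 8426 + 2916 = 11342$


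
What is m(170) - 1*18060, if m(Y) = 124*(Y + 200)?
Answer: 27820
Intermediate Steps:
m(Y) = 24800 + 124*Y (m(Y) = 124*(200 + Y) = 24800 + 124*Y)
m(170) - 1*18060 = (24800 + 124*170) - 1*18060 = (24800 + 21080) - 18060 = 45880 - 18060 = 27820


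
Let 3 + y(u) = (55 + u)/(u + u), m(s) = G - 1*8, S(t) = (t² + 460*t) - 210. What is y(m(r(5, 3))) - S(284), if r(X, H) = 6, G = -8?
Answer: -6754887/32 ≈ -2.1109e+5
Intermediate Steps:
S(t) = -210 + t² + 460*t
m(s) = -16 (m(s) = -8 - 1*8 = -8 - 8 = -16)
y(u) = -3 + (55 + u)/(2*u) (y(u) = -3 + (55 + u)/(u + u) = -3 + (55 + u)/((2*u)) = -3 + (55 + u)*(1/(2*u)) = -3 + (55 + u)/(2*u))
y(m(r(5, 3))) - S(284) = (5/2)*(11 - 1*(-16))/(-16) - (-210 + 284² + 460*284) = (5/2)*(-1/16)*(11 + 16) - (-210 + 80656 + 130640) = (5/2)*(-1/16)*27 - 1*211086 = -135/32 - 211086 = -6754887/32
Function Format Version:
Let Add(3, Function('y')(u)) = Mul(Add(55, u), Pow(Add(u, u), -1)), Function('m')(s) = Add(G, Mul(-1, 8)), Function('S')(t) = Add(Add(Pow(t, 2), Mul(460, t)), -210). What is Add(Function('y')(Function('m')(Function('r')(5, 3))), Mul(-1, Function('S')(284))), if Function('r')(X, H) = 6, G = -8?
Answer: Rational(-6754887, 32) ≈ -2.1109e+5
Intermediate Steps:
Function('S')(t) = Add(-210, Pow(t, 2), Mul(460, t))
Function('m')(s) = -16 (Function('m')(s) = Add(-8, Mul(-1, 8)) = Add(-8, -8) = -16)
Function('y')(u) = Add(-3, Mul(Rational(1, 2), Pow(u, -1), Add(55, u))) (Function('y')(u) = Add(-3, Mul(Add(55, u), Pow(Add(u, u), -1))) = Add(-3, Mul(Add(55, u), Pow(Mul(2, u), -1))) = Add(-3, Mul(Add(55, u), Mul(Rational(1, 2), Pow(u, -1)))) = Add(-3, Mul(Rational(1, 2), Pow(u, -1), Add(55, u))))
Add(Function('y')(Function('m')(Function('r')(5, 3))), Mul(-1, Function('S')(284))) = Add(Mul(Rational(5, 2), Pow(-16, -1), Add(11, Mul(-1, -16))), Mul(-1, Add(-210, Pow(284, 2), Mul(460, 284)))) = Add(Mul(Rational(5, 2), Rational(-1, 16), Add(11, 16)), Mul(-1, Add(-210, 80656, 130640))) = Add(Mul(Rational(5, 2), Rational(-1, 16), 27), Mul(-1, 211086)) = Add(Rational(-135, 32), -211086) = Rational(-6754887, 32)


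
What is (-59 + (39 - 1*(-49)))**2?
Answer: 841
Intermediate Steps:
(-59 + (39 - 1*(-49)))**2 = (-59 + (39 + 49))**2 = (-59 + 88)**2 = 29**2 = 841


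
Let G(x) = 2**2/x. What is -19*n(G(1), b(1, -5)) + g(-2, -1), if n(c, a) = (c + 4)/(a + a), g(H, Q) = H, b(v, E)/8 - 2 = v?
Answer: -31/6 ≈ -5.1667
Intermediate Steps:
b(v, E) = 16 + 8*v
G(x) = 4/x
n(c, a) = (4 + c)/(2*a) (n(c, a) = (4 + c)/((2*a)) = (4 + c)*(1/(2*a)) = (4 + c)/(2*a))
-19*n(G(1), b(1, -5)) + g(-2, -1) = -19*(4 + 4/1)/(2*(16 + 8*1)) - 2 = -19*(4 + 4*1)/(2*(16 + 8)) - 2 = -19*(4 + 4)/(2*24) - 2 = -19*8/(2*24) - 2 = -19*1/6 - 2 = -19/6 - 2 = -31/6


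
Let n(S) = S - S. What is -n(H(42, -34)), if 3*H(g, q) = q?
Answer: 0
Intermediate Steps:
H(g, q) = q/3
n(S) = 0
-n(H(42, -34)) = -1*0 = 0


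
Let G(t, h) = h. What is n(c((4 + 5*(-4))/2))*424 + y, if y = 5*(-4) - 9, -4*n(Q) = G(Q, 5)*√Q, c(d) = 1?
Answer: -559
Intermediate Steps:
n(Q) = -5*√Q/4
y = -29 (y = -20 - 9 = -29)
n(c((4 + 5*(-4))/2))*424 + y = -5*√1/4*424 - 29 = -5/4*1*424 - 29 = -5/4*424 - 29 = -530 - 29 = -559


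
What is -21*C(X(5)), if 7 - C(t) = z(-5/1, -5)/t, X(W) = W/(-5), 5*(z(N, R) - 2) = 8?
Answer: -1113/5 ≈ -222.60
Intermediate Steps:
z(N, R) = 18/5 (z(N, R) = 2 + (⅕)*8 = 2 + 8/5 = 18/5)
X(W) = -W/5 (X(W) = W*(-⅕) = -W/5)
C(t) = 7 - 18/(5*t)
-21*C(X(5)) = -21*(7 - 18/(5*((-⅕*5)))) = -21*(7 - 18/5/(-1)) = -21*(7 - 18/5*(-1)) = -21*(7 + 18/5) = -21*53/5 = -1113/5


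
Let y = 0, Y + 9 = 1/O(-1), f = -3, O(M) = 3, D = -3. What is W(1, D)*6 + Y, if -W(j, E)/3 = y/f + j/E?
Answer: -8/3 ≈ -2.6667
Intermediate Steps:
Y = -26/3 (Y = -9 + 1/3 = -9 + ⅓ = -26/3 ≈ -8.6667)
W(j, E) = -3*j/E (W(j, E) = -3*(0/(-3) + j/E) = -3*(0*(-⅓) + j/E) = -3*(0 + j/E) = -3*j/E)
W(1, D)*6 + Y = -3*1/(-3)*6 - 26/3 = -3*1*(-⅓)*6 - 26/3 = 1*6 - 26/3 = 6 - 26/3 = -8/3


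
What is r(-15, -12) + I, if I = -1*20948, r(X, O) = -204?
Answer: -21152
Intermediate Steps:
I = -20948
r(-15, -12) + I = -204 - 20948 = -21152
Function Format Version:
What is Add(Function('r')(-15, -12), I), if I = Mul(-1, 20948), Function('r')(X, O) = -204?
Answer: -21152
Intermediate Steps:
I = -20948
Add(Function('r')(-15, -12), I) = Add(-204, -20948) = -21152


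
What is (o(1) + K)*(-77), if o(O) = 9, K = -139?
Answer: 10010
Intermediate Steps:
(o(1) + K)*(-77) = (9 - 139)*(-77) = -130*(-77) = 10010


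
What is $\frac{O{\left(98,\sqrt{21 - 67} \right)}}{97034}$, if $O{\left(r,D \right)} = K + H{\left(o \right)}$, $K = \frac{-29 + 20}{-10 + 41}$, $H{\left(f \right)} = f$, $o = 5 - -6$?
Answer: $\frac{166}{1504027} \approx 0.00011037$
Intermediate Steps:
$o = 11$ ($o = 5 + 6 = 11$)
$K = - \frac{9}{31} \approx -0.29032$
$O{\left(r,D \right)} = \frac{332}{31}$ ($O{\left(r,D \right)} = - \frac{9}{31} + 11 = \frac{332}{31}$)
$\frac{O{\left(98,\sqrt{21 - 67} \right)}}{97034} = \frac{332}{31 \cdot 97034} = \frac{332}{31} \cdot \frac{1}{97034} = \frac{166}{1504027}$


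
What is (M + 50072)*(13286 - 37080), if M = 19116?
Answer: -1646259272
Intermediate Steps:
(M + 50072)*(13286 - 37080) = (19116 + 50072)*(13286 - 37080) = 69188*(-23794) = -1646259272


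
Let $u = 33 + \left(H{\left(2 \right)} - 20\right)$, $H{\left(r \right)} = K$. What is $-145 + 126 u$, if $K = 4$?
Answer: $1997$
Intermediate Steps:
$H{\left(r \right)} = 4$
$u = 17$ ($u = 33 + \left(4 - 20\right) = 33 - 16 = 17$)
$-145 + 126 u = -145 + 126 \cdot 17 = -145 + 2142 = 1997$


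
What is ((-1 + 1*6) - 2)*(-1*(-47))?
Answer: 141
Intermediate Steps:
((-1 + 1*6) - 2)*(-1*(-47)) = ((-1 + 6) - 2)*47 = (5 - 2)*47 = 3*47 = 141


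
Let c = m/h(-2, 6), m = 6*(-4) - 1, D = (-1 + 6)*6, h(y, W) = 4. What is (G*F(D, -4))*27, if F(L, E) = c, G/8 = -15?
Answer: 20250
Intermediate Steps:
G = -120 (G = 8*(-15) = -120)
D = 30 (D = 5*6 = 30)
m = -25 (m = -24 - 1 = -25)
c = -25/4 ≈ -6.2500
F(L, E) = -25/4
(G*F(D, -4))*27 = -120*(-25/4)*27 = 750*27 = 20250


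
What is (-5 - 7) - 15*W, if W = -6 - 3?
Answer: 123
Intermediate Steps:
W = -9
(-5 - 7) - 15*W = (-5 - 7) - 15*(-9) = -12 + 135 = 123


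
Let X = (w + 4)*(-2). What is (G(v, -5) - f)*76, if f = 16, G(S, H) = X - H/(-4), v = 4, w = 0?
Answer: -1919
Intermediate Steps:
X = -8 (X = (0 + 4)*(-2) = 4*(-2) = -8)
G(S, H) = -8 + H/4 (G(S, H) = -8 - H/(-4) = -8 - H*(-1)/4 = -8 - (-1)*H/4 = -8 + H/4)
(G(v, -5) - f)*76 = ((-8 + (¼)*(-5)) - 1*16)*76 = ((-8 - 5/4) - 16)*76 = (-37/4 - 16)*76 = -101/4*76 = -1919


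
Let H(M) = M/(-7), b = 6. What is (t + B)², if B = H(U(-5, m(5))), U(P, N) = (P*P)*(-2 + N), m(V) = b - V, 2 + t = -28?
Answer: 34225/49 ≈ 698.47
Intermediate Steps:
t = -30 (t = -2 - 28 = -30)
m(V) = 6 - V
U(P, N) = P²*(-2 + N)
H(M) = -M/7 (H(M) = M*(-⅐) = -M/7)
B = 25/7 (B = -(-5)²*(-2 + (6 - 1*5))/7 = -25*(-2 + (6 - 5))/7 = -25*(-2 + 1)/7 = -25*(-1)/7 = -⅐*(-25) = 25/7 ≈ 3.5714)
(t + B)² = (-30 + 25/7)² = (-185/7)² = 34225/49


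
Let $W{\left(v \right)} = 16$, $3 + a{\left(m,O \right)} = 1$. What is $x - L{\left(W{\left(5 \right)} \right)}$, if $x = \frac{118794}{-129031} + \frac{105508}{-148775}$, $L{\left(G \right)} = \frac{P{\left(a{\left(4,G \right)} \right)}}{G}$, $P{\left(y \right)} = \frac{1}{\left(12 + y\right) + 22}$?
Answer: $- \frac{16038335197201}{9828652556800} \approx -1.6318$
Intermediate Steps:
$a{\left(m,O \right)} = -2$ ($a{\left(m,O \right)} = -3 + 1 = -2$)
$P{\left(y \right)} = \frac{1}{34 + y}$
$L{\left(G \right)} = \frac{1}{32 G}$ ($L{\left(G \right)} = \frac{1}{\left(34 - 2\right) G} = \frac{1}{32 G}$)
$x = - \frac{31287380098}{19196587025}$ ($x = 118794 \left(- \frac{1}{129031}\right) + 105508 \left(- \frac{1}{148775}\right) = - \frac{118794}{129031} - \frac{105508}{148775} = - \frac{31287380098}{19196587025} \approx -1.6298$)
$x - L{\left(W{\left(5 \right)} \right)} = - \frac{31287380098}{19196587025} - \frac{1}{32 \cdot 16} = - \frac{31287380098}{19196587025} - \frac{1}{32} \cdot \frac{1}{16} = - \frac{31287380098}{19196587025} - \frac{1}{512} = - \frac{16038335197201}{9828652556800}$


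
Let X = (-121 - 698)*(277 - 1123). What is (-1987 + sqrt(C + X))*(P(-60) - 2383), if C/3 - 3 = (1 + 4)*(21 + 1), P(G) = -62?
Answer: 4858215 - 2445*sqrt(693213) ≈ 2.8225e+6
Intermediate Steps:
C = 339 (C = 9 + 3*((1 + 4)*(21 + 1)) = 9 + 3*(5*22) = 9 + 3*110 = 9 + 330 = 339)
X = 692874 (X = -819*(-846) = 692874)
(-1987 + sqrt(C + X))*(P(-60) - 2383) = (-1987 + sqrt(339 + 692874))*(-62 - 2383) = (-1987 + sqrt(693213))*(-2445) = 4858215 - 2445*sqrt(693213)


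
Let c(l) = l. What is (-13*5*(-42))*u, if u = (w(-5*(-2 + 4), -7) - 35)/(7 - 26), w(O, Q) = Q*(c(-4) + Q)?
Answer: -114660/19 ≈ -6034.7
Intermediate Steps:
w(O, Q) = Q*(-4 + Q)
u = -42/19 (u = (-7*(-4 - 7) - 35)/(7 - 26) = (-7*(-11) - 35)/(-19) = (77 - 35)*(-1/19) = 42*(-1/19) = -42/19 ≈ -2.2105)
(-13*5*(-42))*u = (-13*5*(-42))*(-42/19) = -65*(-42)*(-42/19) = 2730*(-42/19) = -114660/19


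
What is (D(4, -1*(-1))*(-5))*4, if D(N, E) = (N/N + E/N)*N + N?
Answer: -180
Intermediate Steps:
D(N, E) = N + N*(1 + E/N) (D(N, E) = (1 + E/N)*N + N = N*(1 + E/N) + N = N + N*(1 + E/N))
(D(4, -1*(-1))*(-5))*4 = ((-1*(-1) + 2*4)*(-5))*4 = ((1 + 8)*(-5))*4 = (9*(-5))*4 = -45*4 = -180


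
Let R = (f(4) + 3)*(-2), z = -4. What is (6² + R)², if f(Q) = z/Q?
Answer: 1024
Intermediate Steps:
f(Q) = -4/Q
R = -4 (R = (-4/4 + 3)*(-2) = (-4*¼ + 3)*(-2) = (-1 + 3)*(-2) = 2*(-2) = -4)
(6² + R)² = (6² - 4)² = (36 - 4)² = 32² = 1024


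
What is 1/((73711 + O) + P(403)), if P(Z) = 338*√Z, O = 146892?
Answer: 220603/48619643277 - 338*√403/48619643277 ≈ 4.3978e-6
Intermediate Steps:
1/((73711 + O) + P(403)) = 1/((73711 + 146892) + 338*√403) = 1/(220603 + 338*√403)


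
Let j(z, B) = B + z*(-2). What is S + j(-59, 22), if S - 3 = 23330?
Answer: 23473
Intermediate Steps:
S = 23333 (S = 3 + 23330 = 23333)
j(z, B) = B - 2*z
S + j(-59, 22) = 23333 + (22 - 2*(-59)) = 23333 + (22 + 118) = 23333 + 140 = 23473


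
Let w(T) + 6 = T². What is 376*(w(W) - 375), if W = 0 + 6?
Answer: -129720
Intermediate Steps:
W = 6
w(T) = -6 + T²
376*(w(W) - 375) = 376*((-6 + 6²) - 375) = 376*((-6 + 36) - 375) = 376*(30 - 375) = 376*(-345) = -129720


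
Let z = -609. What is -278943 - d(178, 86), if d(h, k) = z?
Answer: -278334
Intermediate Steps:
d(h, k) = -609
-278943 - d(178, 86) = -278943 - 1*(-609) = -278943 + 609 = -278334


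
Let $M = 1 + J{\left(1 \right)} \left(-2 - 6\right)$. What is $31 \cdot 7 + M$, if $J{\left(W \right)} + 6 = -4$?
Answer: $298$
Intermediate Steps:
$J{\left(W \right)} = -10$ ($J{\left(W \right)} = -6 - 4 = -10$)
$M = 81$ ($M = 1 - 10 \left(-2 - 6\right) = 1 - -80 = 1 + 80 = 81$)
$31 \cdot 7 + M = 31 \cdot 7 + 81 = 217 + 81 = 298$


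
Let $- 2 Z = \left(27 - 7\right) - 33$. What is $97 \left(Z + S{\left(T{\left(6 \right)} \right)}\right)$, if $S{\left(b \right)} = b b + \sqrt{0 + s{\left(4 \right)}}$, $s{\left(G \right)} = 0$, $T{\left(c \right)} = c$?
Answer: $\frac{8245}{2} \approx 4122.5$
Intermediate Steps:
$Z = \frac{13}{2}$ ($Z = - \frac{\left(27 - 7\right) - 33}{2} = - \frac{20 - 33}{2} = \left(- \frac{1}{2}\right) \left(-13\right) = \frac{13}{2} \approx 6.5$)
$S{\left(b \right)} = b^{2}$ ($S{\left(b \right)} = b b + \sqrt{0 + 0} = b^{2} + \sqrt{0} = b^{2} + 0 = b^{2}$)
$97 \left(Z + S{\left(T{\left(6 \right)} \right)}\right) = 97 \left(\frac{13}{2} + 6^{2}\right) = 97 \left(\frac{13}{2} + 36\right) = 97 \cdot \frac{85}{2} = \frac{8245}{2}$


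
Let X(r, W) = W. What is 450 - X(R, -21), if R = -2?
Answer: 471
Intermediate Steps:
450 - X(R, -21) = 450 - 1*(-21) = 450 + 21 = 471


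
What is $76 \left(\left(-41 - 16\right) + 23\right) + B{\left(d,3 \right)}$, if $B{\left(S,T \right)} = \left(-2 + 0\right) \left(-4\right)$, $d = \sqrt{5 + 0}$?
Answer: $-2576$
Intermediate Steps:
$d = \sqrt{5} \approx 2.2361$
$B{\left(S,T \right)} = 8$ ($B{\left(S,T \right)} = \left(-2\right) \left(-4\right) = 8$)
$76 \left(\left(-41 - 16\right) + 23\right) + B{\left(d,3 \right)} = 76 \left(\left(-41 - 16\right) + 23\right) + 8 = 76 \left(-57 + 23\right) + 8 = 76 \left(-34\right) + 8 = -2584 + 8 = -2576$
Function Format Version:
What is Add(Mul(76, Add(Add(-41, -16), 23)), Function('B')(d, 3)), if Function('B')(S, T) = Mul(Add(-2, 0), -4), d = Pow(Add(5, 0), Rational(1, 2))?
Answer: -2576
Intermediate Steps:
d = Pow(5, Rational(1, 2)) ≈ 2.2361
Function('B')(S, T) = 8 (Function('B')(S, T) = Mul(-2, -4) = 8)
Add(Mul(76, Add(Add(-41, -16), 23)), Function('B')(d, 3)) = Add(Mul(76, Add(Add(-41, -16), 23)), 8) = Add(Mul(76, Add(-57, 23)), 8) = Add(Mul(76, -34), 8) = Add(-2584, 8) = -2576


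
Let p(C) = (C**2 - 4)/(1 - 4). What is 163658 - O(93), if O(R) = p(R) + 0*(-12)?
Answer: 499619/3 ≈ 1.6654e+5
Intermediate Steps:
p(C) = 4/3 - C**2/3 (p(C) = (-4 + C**2)/(-3) = (-4 + C**2)*(-1/3) = 4/3 - C**2/3)
O(R) = 4/3 - R**2/3 (O(R) = (4/3 - R**2/3) + 0*(-12) = (4/3 - R**2/3) + 0 = 4/3 - R**2/3)
163658 - O(93) = 163658 - (4/3 - 1/3*93**2) = 163658 - (4/3 - 1/3*8649) = 163658 - (4/3 - 2883) = 163658 - 1*(-8645/3) = 163658 + 8645/3 = 499619/3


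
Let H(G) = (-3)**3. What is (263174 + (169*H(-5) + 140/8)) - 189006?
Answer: 139245/2 ≈ 69623.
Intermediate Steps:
H(G) = -27
(263174 + (169*H(-5) + 140/8)) - 189006 = (263174 + (169*(-27) + 140/8)) - 189006 = (263174 + (-4563 + 140*(1/8))) - 189006 = (263174 + (-4563 + 35/2)) - 189006 = (263174 - 9091/2) - 189006 = 517257/2 - 189006 = 139245/2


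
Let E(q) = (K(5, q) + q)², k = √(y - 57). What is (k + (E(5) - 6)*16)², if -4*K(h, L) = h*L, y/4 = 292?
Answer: (71 - √1111)² ≈ 1418.9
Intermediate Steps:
y = 1168 (y = 4*292 = 1168)
k = √1111 (k = √(1168 - 57) = √1111 ≈ 33.332)
K(h, L) = -L*h/4 (K(h, L) = -h*L/4 = -L*h/4)
E(q) = q²/16 (E(q) = (-¼*q*5 + q)² = (-5*q/4 + q)² = (-q/4)² = q²/16)
(k + (E(5) - 6)*16)² = (√1111 + ((1/16)*5² - 6)*16)² = (√1111 + ((1/16)*25 - 6)*16)² = (√1111 + (25/16 - 6)*16)² = (√1111 - 71/16*16)² = (√1111 - 71)² = (-71 + √1111)²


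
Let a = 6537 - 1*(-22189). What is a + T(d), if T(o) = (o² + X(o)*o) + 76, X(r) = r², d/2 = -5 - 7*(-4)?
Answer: 128254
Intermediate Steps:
a = 28726 (a = 6537 + 22189 = 28726)
d = 46 (d = 2*(-5 - 7*(-4)) = 2*(-5 + 28) = 2*23 = 46)
T(o) = 76 + o² + o³ (T(o) = (o² + o²*o) + 76 = (o² + o³) + 76 = 76 + o² + o³)
a + T(d) = 28726 + (76 + 46² + 46³) = 28726 + (76 + 2116 + 97336) = 28726 + 99528 = 128254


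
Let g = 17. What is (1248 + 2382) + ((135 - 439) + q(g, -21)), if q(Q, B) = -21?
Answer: 3305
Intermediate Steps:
(1248 + 2382) + ((135 - 439) + q(g, -21)) = (1248 + 2382) + ((135 - 439) - 21) = 3630 + (-304 - 21) = 3630 - 325 = 3305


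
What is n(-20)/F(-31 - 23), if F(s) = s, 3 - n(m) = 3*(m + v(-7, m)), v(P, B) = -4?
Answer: -25/18 ≈ -1.3889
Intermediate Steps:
n(m) = 15 - 3*m (n(m) = 3 - 3*(m - 4) = 3 - 3*(-4 + m) = 3 - (-12 + 3*m) = 3 + (12 - 3*m) = 15 - 3*m)
n(-20)/F(-31 - 23) = (15 - 3*(-20))/(-31 - 23) = (15 + 60)/(-54) = 75*(-1/54) = -25/18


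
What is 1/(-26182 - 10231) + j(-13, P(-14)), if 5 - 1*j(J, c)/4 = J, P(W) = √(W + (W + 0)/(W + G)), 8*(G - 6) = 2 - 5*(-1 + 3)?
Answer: 2621735/36413 ≈ 72.000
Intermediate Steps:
G = 5 (G = 6 + (2 - 5*(-1 + 3))/8 = 6 + (2 - 5*2)/8 = 6 + (2 - 1*10)/8 = 6 + (2 - 10)/8 = 6 + (⅛)*(-8) = 6 - 1 = 5)
P(W) = √(W + W/(5 + W)) (P(W) = √(W + (W + 0)/(W + 5)) = √(W + W/(5 + W)))
j(J, c) = 20 - 4*J
1/(-26182 - 10231) + j(-13, P(-14)) = 1/(-26182 - 10231) + (20 - 4*(-13)) = 1/(-36413) + (20 + 52) = -1/36413 + 72 = 2621735/36413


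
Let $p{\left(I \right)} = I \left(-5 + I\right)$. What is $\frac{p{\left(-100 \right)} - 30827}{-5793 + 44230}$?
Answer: $- \frac{20327}{38437} \approx -0.52884$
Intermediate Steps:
$\frac{p{\left(-100 \right)} - 30827}{-5793 + 44230} = \frac{- 100 \left(-5 - 100\right) - 30827}{-5793 + 44230} = \frac{\left(-100\right) \left(-105\right) - 30827}{38437} = \left(10500 - 30827\right) \frac{1}{38437} = \left(-20327\right) \frac{1}{38437} = - \frac{20327}{38437}$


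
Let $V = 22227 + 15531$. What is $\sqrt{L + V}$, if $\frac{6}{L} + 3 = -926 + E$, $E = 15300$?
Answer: $\frac{24 \sqrt{13538186179}}{14371} \approx 194.31$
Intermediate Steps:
$V = 37758$
$L = \frac{6}{14371}$ ($L = \frac{6}{-3 + \left(-926 + 15300\right)} = \frac{6}{-3 + 14374} = \frac{6}{14371} \approx 0.00041751$)
$\sqrt{L + V} = \sqrt{\frac{6}{14371} + 37758} = \sqrt{\frac{542620224}{14371}} = \frac{24 \sqrt{13538186179}}{14371}$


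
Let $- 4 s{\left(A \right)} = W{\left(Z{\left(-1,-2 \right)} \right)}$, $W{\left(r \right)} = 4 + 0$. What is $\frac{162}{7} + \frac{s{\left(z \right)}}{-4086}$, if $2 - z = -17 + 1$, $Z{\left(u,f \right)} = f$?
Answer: $\frac{661939}{28602} \approx 23.143$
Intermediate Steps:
$W{\left(r \right)} = 4$
$z = 18$ ($z = 2 - \left(-17 + 1\right) = 2 - -16 = 2 + 16 = 18$)
$s{\left(A \right)} = -1$ ($s{\left(A \right)} = \left(- \frac{1}{4}\right) 4 = -1$)
$\frac{162}{7} + \frac{s{\left(z \right)}}{-4086} = \frac{162}{7} - \frac{1}{-4086} = 162 \cdot \frac{1}{7} - - \frac{1}{4086} = \frac{162}{7} + \frac{1}{4086} = \frac{661939}{28602}$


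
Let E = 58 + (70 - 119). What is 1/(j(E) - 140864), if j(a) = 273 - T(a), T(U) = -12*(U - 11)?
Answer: -1/140615 ≈ -7.1116e-6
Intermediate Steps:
E = 9 (E = 58 - 49 = 9)
T(U) = 132 - 12*U (T(U) = -12*(-11 + U) = 132 - 12*U)
j(a) = 141 + 12*a (j(a) = 273 - (132 - 12*a) = 273 + (-132 + 12*a) = 141 + 12*a)
1/(j(E) - 140864) = 1/((141 + 12*9) - 140864) = 1/((141 + 108) - 140864) = 1/(249 - 140864) = 1/(-140615) = -1/140615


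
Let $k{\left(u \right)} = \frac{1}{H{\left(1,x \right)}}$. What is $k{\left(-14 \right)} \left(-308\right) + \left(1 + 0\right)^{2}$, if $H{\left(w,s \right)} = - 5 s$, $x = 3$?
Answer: $\frac{323}{15} \approx 21.533$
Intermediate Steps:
$k{\left(u \right)} = - \frac{1}{15}$ ($k{\left(u \right)} = \frac{1}{\left(-5\right) 3} = \frac{1}{-15} = - \frac{1}{15}$)
$k{\left(-14 \right)} \left(-308\right) + \left(1 + 0\right)^{2} = \left(- \frac{1}{15}\right) \left(-308\right) + \left(1 + 0\right)^{2} = \frac{308}{15} + 1^{2} = \frac{308}{15} + 1 = \frac{323}{15}$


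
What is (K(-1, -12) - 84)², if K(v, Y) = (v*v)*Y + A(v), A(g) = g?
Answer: 9409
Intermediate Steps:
K(v, Y) = v + Y*v² (K(v, Y) = (v*v)*Y + v = v²*Y + v = Y*v² + v = v + Y*v²)
(K(-1, -12) - 84)² = (-(1 - 12*(-1)) - 84)² = (-(1 + 12) - 84)² = (-1*13 - 84)² = (-13 - 84)² = (-97)² = 9409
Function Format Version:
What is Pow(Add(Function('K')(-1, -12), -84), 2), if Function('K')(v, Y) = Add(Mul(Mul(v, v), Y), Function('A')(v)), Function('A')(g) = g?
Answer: 9409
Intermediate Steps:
Function('K')(v, Y) = Add(v, Mul(Y, Pow(v, 2))) (Function('K')(v, Y) = Add(Mul(Mul(v, v), Y), v) = Add(Mul(Pow(v, 2), Y), v) = Add(Mul(Y, Pow(v, 2)), v) = Add(v, Mul(Y, Pow(v, 2))))
Pow(Add(Function('K')(-1, -12), -84), 2) = Pow(Add(Mul(-1, Add(1, Mul(-12, -1))), -84), 2) = Pow(Add(Mul(-1, Add(1, 12)), -84), 2) = Pow(Add(Mul(-1, 13), -84), 2) = Pow(Add(-13, -84), 2) = Pow(-97, 2) = 9409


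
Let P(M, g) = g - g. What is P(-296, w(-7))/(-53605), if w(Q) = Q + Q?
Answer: 0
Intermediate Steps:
w(Q) = 2*Q
P(M, g) = 0
P(-296, w(-7))/(-53605) = 0/(-53605) = 0*(-1/53605) = 0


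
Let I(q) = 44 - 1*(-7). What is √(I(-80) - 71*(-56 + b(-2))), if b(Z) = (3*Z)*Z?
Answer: 5*√127 ≈ 56.347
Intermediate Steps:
b(Z) = 3*Z²
I(q) = 51 (I(q) = 44 + 7 = 51)
√(I(-80) - 71*(-56 + b(-2))) = √(51 - 71*(-56 + 3*(-2)²)) = √(51 - 71*(-56 + 3*4)) = √(51 - 71*(-56 + 12)) = √(51 - 71*(-44)) = √(51 + 3124) = √3175 = 5*√127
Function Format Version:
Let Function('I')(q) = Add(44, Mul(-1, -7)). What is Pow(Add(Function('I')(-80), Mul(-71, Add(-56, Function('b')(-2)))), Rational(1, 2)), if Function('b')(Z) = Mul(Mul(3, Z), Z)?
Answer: Mul(5, Pow(127, Rational(1, 2))) ≈ 56.347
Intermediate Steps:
Function('b')(Z) = Mul(3, Pow(Z, 2))
Function('I')(q) = 51 (Function('I')(q) = Add(44, 7) = 51)
Pow(Add(Function('I')(-80), Mul(-71, Add(-56, Function('b')(-2)))), Rational(1, 2)) = Pow(Add(51, Mul(-71, Add(-56, Mul(3, Pow(-2, 2))))), Rational(1, 2)) = Pow(Add(51, Mul(-71, Add(-56, Mul(3, 4)))), Rational(1, 2)) = Pow(Add(51, Mul(-71, Add(-56, 12))), Rational(1, 2)) = Pow(Add(51, Mul(-71, -44)), Rational(1, 2)) = Pow(Add(51, 3124), Rational(1, 2)) = Pow(3175, Rational(1, 2)) = Mul(5, Pow(127, Rational(1, 2)))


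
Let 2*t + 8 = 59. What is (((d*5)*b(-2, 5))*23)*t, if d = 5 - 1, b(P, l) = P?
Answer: -23460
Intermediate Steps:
t = 51/2 (t = -4 + (½)*59 = -4 + 59/2 = 51/2 ≈ 25.500)
d = 4
(((d*5)*b(-2, 5))*23)*t = (((4*5)*(-2))*23)*(51/2) = ((20*(-2))*23)*(51/2) = -40*23*(51/2) = -920*51/2 = -23460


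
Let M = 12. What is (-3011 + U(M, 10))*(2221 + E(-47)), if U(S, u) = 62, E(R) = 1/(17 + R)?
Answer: -65496307/10 ≈ -6.5496e+6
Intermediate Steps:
(-3011 + U(M, 10))*(2221 + E(-47)) = (-3011 + 62)*(2221 + 1/(17 - 47)) = -2949*(2221 + 1/(-30)) = -2949*(2221 - 1/30) = -2949*66629/30 = -65496307/10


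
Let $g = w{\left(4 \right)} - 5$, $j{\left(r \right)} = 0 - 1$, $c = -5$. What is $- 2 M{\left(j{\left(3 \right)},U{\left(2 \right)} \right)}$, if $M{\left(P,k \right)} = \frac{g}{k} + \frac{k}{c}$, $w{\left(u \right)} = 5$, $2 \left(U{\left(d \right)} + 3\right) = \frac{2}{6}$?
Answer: $- \frac{17}{15} \approx -1.1333$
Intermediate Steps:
$j{\left(r \right)} = -1$ ($j{\left(r \right)} = 0 - 1 = -1$)
$U{\left(d \right)} = - \frac{17}{6}$ ($U{\left(d \right)} = -3 + \frac{2 \cdot \frac{1}{6}}{2} = -3 + \frac{1}{2} \cdot \frac{1}{3} = -3 + \frac{1}{6} = - \frac{17}{6}$)
$g = 0$ ($g = 5 - 5 = 0$)
$M{\left(P,k \right)} = - \frac{k}{5}$ ($M{\left(P,k \right)} = \frac{0}{k} + \frac{k}{-5} = 0 + k \left(- \frac{1}{5}\right) = 0 - \frac{k}{5} = - \frac{k}{5}$)
$- 2 M{\left(j{\left(3 \right)},U{\left(2 \right)} \right)} = - 2 \left(\left(- \frac{1}{5}\right) \left(- \frac{17}{6}\right)\right) = \left(-2\right) \frac{17}{30} = - \frac{17}{15}$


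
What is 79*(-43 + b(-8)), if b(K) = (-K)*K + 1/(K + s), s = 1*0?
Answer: -67703/8 ≈ -8462.9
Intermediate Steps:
s = 0
b(K) = 1/K - K**2 (b(K) = (-K)*K + 1/(K + 0) = -K**2 + 1/K = 1/K - K**2)
79*(-43 + b(-8)) = 79*(-43 + (1 - 1*(-8)**3)/(-8)) = 79*(-43 - (1 - 1*(-512))/8) = 79*(-43 - (1 + 512)/8) = 79*(-43 - 1/8*513) = 79*(-43 - 513/8) = 79*(-857/8) = -67703/8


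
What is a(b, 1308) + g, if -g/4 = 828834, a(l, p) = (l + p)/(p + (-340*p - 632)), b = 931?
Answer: -1472155061023/444044 ≈ -3.3153e+6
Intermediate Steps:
a(l, p) = (l + p)/(-632 - 339*p) (a(l, p) = (l + p)/(p + (-632 - 340*p)) = (l + p)/(-632 - 339*p))
g = -3315336 (g = -4*828834 = -3315336)
a(b, 1308) + g = (-1*931 - 1*1308)/(632 + 339*1308) - 3315336 = (-931 - 1308)/(632 + 443412) - 3315336 = -2239/444044 - 3315336 = -1472155061023/444044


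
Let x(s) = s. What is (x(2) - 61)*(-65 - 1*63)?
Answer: 7552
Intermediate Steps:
(x(2) - 61)*(-65 - 1*63) = (2 - 61)*(-65 - 1*63) = -59*(-65 - 63) = -59*(-128) = 7552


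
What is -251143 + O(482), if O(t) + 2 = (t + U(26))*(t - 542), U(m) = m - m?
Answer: -280065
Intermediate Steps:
U(m) = 0
O(t) = -2 + t*(-542 + t) (O(t) = -2 + (t + 0)*(t - 542) = -2 + t*(-542 + t))
-251143 + O(482) = -251143 + (-2 + 482² - 542*482) = -251143 + (-2 + 232324 - 261244) = -251143 - 28922 = -280065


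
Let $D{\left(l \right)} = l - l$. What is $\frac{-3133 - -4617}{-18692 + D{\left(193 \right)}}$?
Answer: $- \frac{371}{4673} \approx -0.079392$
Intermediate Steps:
$D{\left(l \right)} = 0$
$\frac{-3133 - -4617}{-18692 + D{\left(193 \right)}} = \frac{-3133 - -4617}{-18692 + 0} = \frac{-3133 + 4617}{-18692} = 1484 \left(- \frac{1}{18692}\right) = - \frac{371}{4673}$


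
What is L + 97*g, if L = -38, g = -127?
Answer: -12357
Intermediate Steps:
L + 97*g = -38 + 97*(-127) = -38 - 12319 = -12357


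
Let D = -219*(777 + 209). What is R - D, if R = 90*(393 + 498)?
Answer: 296124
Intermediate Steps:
D = -215934 (D = -219*986 = -215934)
R = 80190 (R = 90*891 = 80190)
R - D = 80190 - 1*(-215934) = 80190 + 215934 = 296124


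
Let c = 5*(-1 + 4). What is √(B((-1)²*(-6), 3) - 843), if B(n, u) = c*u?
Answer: I*√798 ≈ 28.249*I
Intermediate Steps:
c = 15 (c = 5*3 = 15)
B(n, u) = 15*u
√(B((-1)²*(-6), 3) - 843) = √(15*3 - 843) = √(45 - 843) = √(-798) = I*√798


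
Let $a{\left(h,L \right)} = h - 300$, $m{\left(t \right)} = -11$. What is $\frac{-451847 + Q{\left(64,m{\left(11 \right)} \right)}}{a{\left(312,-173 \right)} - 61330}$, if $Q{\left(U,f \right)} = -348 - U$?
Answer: $\frac{14589}{1978} \approx 7.3756$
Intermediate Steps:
$a{\left(h,L \right)} = -300 + h$
$\frac{-451847 + Q{\left(64,m{\left(11 \right)} \right)}}{a{\left(312,-173 \right)} - 61330} = \frac{-451847 - 412}{\left(-300 + 312\right) - 61330} = \frac{-451847 - 412}{12 - 61330} = \frac{-451847 - 412}{-61318} = \left(-452259\right) \left(- \frac{1}{61318}\right) = \frac{14589}{1978}$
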